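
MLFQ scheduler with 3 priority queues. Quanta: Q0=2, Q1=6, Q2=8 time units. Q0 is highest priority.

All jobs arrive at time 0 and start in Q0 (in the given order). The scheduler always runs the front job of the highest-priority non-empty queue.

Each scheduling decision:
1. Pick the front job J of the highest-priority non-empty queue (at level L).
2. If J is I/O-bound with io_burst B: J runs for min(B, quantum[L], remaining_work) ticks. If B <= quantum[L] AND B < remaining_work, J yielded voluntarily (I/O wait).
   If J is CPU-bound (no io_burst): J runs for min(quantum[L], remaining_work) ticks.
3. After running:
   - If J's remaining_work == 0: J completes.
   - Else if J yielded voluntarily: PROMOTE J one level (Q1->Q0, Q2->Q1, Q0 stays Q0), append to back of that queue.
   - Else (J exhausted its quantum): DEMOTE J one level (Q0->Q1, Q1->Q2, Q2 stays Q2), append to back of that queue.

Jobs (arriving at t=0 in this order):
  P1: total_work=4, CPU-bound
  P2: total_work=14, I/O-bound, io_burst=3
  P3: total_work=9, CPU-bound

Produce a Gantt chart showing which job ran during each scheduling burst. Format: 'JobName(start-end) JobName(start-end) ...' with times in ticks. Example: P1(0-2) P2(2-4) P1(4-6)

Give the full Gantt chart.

t=0-2: P1@Q0 runs 2, rem=2, quantum used, demote→Q1. Q0=[P2,P3] Q1=[P1] Q2=[]
t=2-4: P2@Q0 runs 2, rem=12, quantum used, demote→Q1. Q0=[P3] Q1=[P1,P2] Q2=[]
t=4-6: P3@Q0 runs 2, rem=7, quantum used, demote→Q1. Q0=[] Q1=[P1,P2,P3] Q2=[]
t=6-8: P1@Q1 runs 2, rem=0, completes. Q0=[] Q1=[P2,P3] Q2=[]
t=8-11: P2@Q1 runs 3, rem=9, I/O yield, promote→Q0. Q0=[P2] Q1=[P3] Q2=[]
t=11-13: P2@Q0 runs 2, rem=7, quantum used, demote→Q1. Q0=[] Q1=[P3,P2] Q2=[]
t=13-19: P3@Q1 runs 6, rem=1, quantum used, demote→Q2. Q0=[] Q1=[P2] Q2=[P3]
t=19-22: P2@Q1 runs 3, rem=4, I/O yield, promote→Q0. Q0=[P2] Q1=[] Q2=[P3]
t=22-24: P2@Q0 runs 2, rem=2, quantum used, demote→Q1. Q0=[] Q1=[P2] Q2=[P3]
t=24-26: P2@Q1 runs 2, rem=0, completes. Q0=[] Q1=[] Q2=[P3]
t=26-27: P3@Q2 runs 1, rem=0, completes. Q0=[] Q1=[] Q2=[]

Answer: P1(0-2) P2(2-4) P3(4-6) P1(6-8) P2(8-11) P2(11-13) P3(13-19) P2(19-22) P2(22-24) P2(24-26) P3(26-27)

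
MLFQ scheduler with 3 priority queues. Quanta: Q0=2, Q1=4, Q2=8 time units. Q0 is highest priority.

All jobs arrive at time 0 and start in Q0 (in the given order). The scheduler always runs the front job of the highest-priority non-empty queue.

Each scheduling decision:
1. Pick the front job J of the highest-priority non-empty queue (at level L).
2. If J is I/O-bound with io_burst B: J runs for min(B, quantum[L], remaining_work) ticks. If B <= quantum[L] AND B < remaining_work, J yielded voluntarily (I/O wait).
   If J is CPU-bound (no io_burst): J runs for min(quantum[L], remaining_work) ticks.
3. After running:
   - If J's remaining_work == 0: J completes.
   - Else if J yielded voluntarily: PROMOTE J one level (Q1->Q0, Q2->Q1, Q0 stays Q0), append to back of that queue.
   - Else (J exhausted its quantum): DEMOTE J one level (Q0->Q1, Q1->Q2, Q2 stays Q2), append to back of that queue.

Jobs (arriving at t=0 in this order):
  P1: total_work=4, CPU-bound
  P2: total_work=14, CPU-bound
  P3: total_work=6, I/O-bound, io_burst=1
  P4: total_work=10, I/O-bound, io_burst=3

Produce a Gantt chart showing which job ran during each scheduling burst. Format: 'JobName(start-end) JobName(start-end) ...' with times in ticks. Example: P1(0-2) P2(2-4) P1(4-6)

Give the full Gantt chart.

t=0-2: P1@Q0 runs 2, rem=2, quantum used, demote→Q1. Q0=[P2,P3,P4] Q1=[P1] Q2=[]
t=2-4: P2@Q0 runs 2, rem=12, quantum used, demote→Q1. Q0=[P3,P4] Q1=[P1,P2] Q2=[]
t=4-5: P3@Q0 runs 1, rem=5, I/O yield, promote→Q0. Q0=[P4,P3] Q1=[P1,P2] Q2=[]
t=5-7: P4@Q0 runs 2, rem=8, quantum used, demote→Q1. Q0=[P3] Q1=[P1,P2,P4] Q2=[]
t=7-8: P3@Q0 runs 1, rem=4, I/O yield, promote→Q0. Q0=[P3] Q1=[P1,P2,P4] Q2=[]
t=8-9: P3@Q0 runs 1, rem=3, I/O yield, promote→Q0. Q0=[P3] Q1=[P1,P2,P4] Q2=[]
t=9-10: P3@Q0 runs 1, rem=2, I/O yield, promote→Q0. Q0=[P3] Q1=[P1,P2,P4] Q2=[]
t=10-11: P3@Q0 runs 1, rem=1, I/O yield, promote→Q0. Q0=[P3] Q1=[P1,P2,P4] Q2=[]
t=11-12: P3@Q0 runs 1, rem=0, completes. Q0=[] Q1=[P1,P2,P4] Q2=[]
t=12-14: P1@Q1 runs 2, rem=0, completes. Q0=[] Q1=[P2,P4] Q2=[]
t=14-18: P2@Q1 runs 4, rem=8, quantum used, demote→Q2. Q0=[] Q1=[P4] Q2=[P2]
t=18-21: P4@Q1 runs 3, rem=5, I/O yield, promote→Q0. Q0=[P4] Q1=[] Q2=[P2]
t=21-23: P4@Q0 runs 2, rem=3, quantum used, demote→Q1. Q0=[] Q1=[P4] Q2=[P2]
t=23-26: P4@Q1 runs 3, rem=0, completes. Q0=[] Q1=[] Q2=[P2]
t=26-34: P2@Q2 runs 8, rem=0, completes. Q0=[] Q1=[] Q2=[]

Answer: P1(0-2) P2(2-4) P3(4-5) P4(5-7) P3(7-8) P3(8-9) P3(9-10) P3(10-11) P3(11-12) P1(12-14) P2(14-18) P4(18-21) P4(21-23) P4(23-26) P2(26-34)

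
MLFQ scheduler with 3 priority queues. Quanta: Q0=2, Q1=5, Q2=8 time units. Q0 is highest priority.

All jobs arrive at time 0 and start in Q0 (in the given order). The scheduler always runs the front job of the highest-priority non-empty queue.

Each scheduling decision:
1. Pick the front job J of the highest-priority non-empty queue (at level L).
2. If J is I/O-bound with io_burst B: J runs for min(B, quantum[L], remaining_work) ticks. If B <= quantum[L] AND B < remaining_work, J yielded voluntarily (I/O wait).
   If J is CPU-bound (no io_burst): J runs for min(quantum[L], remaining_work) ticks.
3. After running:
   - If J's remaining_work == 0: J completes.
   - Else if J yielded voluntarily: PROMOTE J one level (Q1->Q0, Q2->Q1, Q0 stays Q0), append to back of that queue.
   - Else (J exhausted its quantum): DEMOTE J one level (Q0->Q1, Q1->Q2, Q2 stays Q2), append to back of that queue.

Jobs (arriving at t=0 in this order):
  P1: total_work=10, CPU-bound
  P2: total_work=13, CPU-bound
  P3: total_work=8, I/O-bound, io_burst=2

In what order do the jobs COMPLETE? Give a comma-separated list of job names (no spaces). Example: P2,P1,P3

t=0-2: P1@Q0 runs 2, rem=8, quantum used, demote→Q1. Q0=[P2,P3] Q1=[P1] Q2=[]
t=2-4: P2@Q0 runs 2, rem=11, quantum used, demote→Q1. Q0=[P3] Q1=[P1,P2] Q2=[]
t=4-6: P3@Q0 runs 2, rem=6, I/O yield, promote→Q0. Q0=[P3] Q1=[P1,P2] Q2=[]
t=6-8: P3@Q0 runs 2, rem=4, I/O yield, promote→Q0. Q0=[P3] Q1=[P1,P2] Q2=[]
t=8-10: P3@Q0 runs 2, rem=2, I/O yield, promote→Q0. Q0=[P3] Q1=[P1,P2] Q2=[]
t=10-12: P3@Q0 runs 2, rem=0, completes. Q0=[] Q1=[P1,P2] Q2=[]
t=12-17: P1@Q1 runs 5, rem=3, quantum used, demote→Q2. Q0=[] Q1=[P2] Q2=[P1]
t=17-22: P2@Q1 runs 5, rem=6, quantum used, demote→Q2. Q0=[] Q1=[] Q2=[P1,P2]
t=22-25: P1@Q2 runs 3, rem=0, completes. Q0=[] Q1=[] Q2=[P2]
t=25-31: P2@Q2 runs 6, rem=0, completes. Q0=[] Q1=[] Q2=[]

Answer: P3,P1,P2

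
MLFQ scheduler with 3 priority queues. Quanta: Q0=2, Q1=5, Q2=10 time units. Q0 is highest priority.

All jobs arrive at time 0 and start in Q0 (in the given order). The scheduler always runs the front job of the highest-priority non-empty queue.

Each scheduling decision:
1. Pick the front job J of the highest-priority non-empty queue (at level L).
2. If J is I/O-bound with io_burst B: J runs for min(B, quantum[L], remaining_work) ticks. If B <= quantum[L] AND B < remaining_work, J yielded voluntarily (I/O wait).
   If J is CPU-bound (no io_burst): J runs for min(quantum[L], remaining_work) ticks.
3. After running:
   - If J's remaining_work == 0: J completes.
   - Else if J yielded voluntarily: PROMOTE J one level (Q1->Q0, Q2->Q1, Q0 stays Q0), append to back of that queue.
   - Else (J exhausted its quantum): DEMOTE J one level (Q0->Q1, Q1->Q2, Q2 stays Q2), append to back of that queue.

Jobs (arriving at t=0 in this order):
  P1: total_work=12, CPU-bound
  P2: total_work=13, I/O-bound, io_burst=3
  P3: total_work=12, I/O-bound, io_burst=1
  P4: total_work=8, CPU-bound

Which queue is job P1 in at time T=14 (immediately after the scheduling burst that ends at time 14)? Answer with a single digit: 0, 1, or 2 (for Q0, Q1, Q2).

t=0-2: P1@Q0 runs 2, rem=10, quantum used, demote→Q1. Q0=[P2,P3,P4] Q1=[P1] Q2=[]
t=2-4: P2@Q0 runs 2, rem=11, quantum used, demote→Q1. Q0=[P3,P4] Q1=[P1,P2] Q2=[]
t=4-5: P3@Q0 runs 1, rem=11, I/O yield, promote→Q0. Q0=[P4,P3] Q1=[P1,P2] Q2=[]
t=5-7: P4@Q0 runs 2, rem=6, quantum used, demote→Q1. Q0=[P3] Q1=[P1,P2,P4] Q2=[]
t=7-8: P3@Q0 runs 1, rem=10, I/O yield, promote→Q0. Q0=[P3] Q1=[P1,P2,P4] Q2=[]
t=8-9: P3@Q0 runs 1, rem=9, I/O yield, promote→Q0. Q0=[P3] Q1=[P1,P2,P4] Q2=[]
t=9-10: P3@Q0 runs 1, rem=8, I/O yield, promote→Q0. Q0=[P3] Q1=[P1,P2,P4] Q2=[]
t=10-11: P3@Q0 runs 1, rem=7, I/O yield, promote→Q0. Q0=[P3] Q1=[P1,P2,P4] Q2=[]
t=11-12: P3@Q0 runs 1, rem=6, I/O yield, promote→Q0. Q0=[P3] Q1=[P1,P2,P4] Q2=[]
t=12-13: P3@Q0 runs 1, rem=5, I/O yield, promote→Q0. Q0=[P3] Q1=[P1,P2,P4] Q2=[]
t=13-14: P3@Q0 runs 1, rem=4, I/O yield, promote→Q0. Q0=[P3] Q1=[P1,P2,P4] Q2=[]
t=14-15: P3@Q0 runs 1, rem=3, I/O yield, promote→Q0. Q0=[P3] Q1=[P1,P2,P4] Q2=[]
t=15-16: P3@Q0 runs 1, rem=2, I/O yield, promote→Q0. Q0=[P3] Q1=[P1,P2,P4] Q2=[]
t=16-17: P3@Q0 runs 1, rem=1, I/O yield, promote→Q0. Q0=[P3] Q1=[P1,P2,P4] Q2=[]
t=17-18: P3@Q0 runs 1, rem=0, completes. Q0=[] Q1=[P1,P2,P4] Q2=[]
t=18-23: P1@Q1 runs 5, rem=5, quantum used, demote→Q2. Q0=[] Q1=[P2,P4] Q2=[P1]
t=23-26: P2@Q1 runs 3, rem=8, I/O yield, promote→Q0. Q0=[P2] Q1=[P4] Q2=[P1]
t=26-28: P2@Q0 runs 2, rem=6, quantum used, demote→Q1. Q0=[] Q1=[P4,P2] Q2=[P1]
t=28-33: P4@Q1 runs 5, rem=1, quantum used, demote→Q2. Q0=[] Q1=[P2] Q2=[P1,P4]
t=33-36: P2@Q1 runs 3, rem=3, I/O yield, promote→Q0. Q0=[P2] Q1=[] Q2=[P1,P4]
t=36-38: P2@Q0 runs 2, rem=1, quantum used, demote→Q1. Q0=[] Q1=[P2] Q2=[P1,P4]
t=38-39: P2@Q1 runs 1, rem=0, completes. Q0=[] Q1=[] Q2=[P1,P4]
t=39-44: P1@Q2 runs 5, rem=0, completes. Q0=[] Q1=[] Q2=[P4]
t=44-45: P4@Q2 runs 1, rem=0, completes. Q0=[] Q1=[] Q2=[]

Answer: 1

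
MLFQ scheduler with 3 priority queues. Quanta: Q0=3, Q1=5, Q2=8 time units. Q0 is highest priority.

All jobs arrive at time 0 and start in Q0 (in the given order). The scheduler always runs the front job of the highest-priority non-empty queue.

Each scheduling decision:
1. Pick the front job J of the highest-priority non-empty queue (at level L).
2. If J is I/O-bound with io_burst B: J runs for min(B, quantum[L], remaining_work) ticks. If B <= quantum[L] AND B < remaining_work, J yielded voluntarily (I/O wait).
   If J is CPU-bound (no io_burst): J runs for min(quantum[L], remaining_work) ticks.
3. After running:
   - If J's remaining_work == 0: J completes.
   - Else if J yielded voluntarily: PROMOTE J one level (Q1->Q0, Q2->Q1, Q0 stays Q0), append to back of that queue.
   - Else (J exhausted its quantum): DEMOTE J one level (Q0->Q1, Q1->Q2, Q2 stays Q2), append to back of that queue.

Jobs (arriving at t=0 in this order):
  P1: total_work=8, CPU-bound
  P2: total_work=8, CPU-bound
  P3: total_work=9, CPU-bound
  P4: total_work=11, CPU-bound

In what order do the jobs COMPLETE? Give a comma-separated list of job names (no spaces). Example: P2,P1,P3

t=0-3: P1@Q0 runs 3, rem=5, quantum used, demote→Q1. Q0=[P2,P3,P4] Q1=[P1] Q2=[]
t=3-6: P2@Q0 runs 3, rem=5, quantum used, demote→Q1. Q0=[P3,P4] Q1=[P1,P2] Q2=[]
t=6-9: P3@Q0 runs 3, rem=6, quantum used, demote→Q1. Q0=[P4] Q1=[P1,P2,P3] Q2=[]
t=9-12: P4@Q0 runs 3, rem=8, quantum used, demote→Q1. Q0=[] Q1=[P1,P2,P3,P4] Q2=[]
t=12-17: P1@Q1 runs 5, rem=0, completes. Q0=[] Q1=[P2,P3,P4] Q2=[]
t=17-22: P2@Q1 runs 5, rem=0, completes. Q0=[] Q1=[P3,P4] Q2=[]
t=22-27: P3@Q1 runs 5, rem=1, quantum used, demote→Q2. Q0=[] Q1=[P4] Q2=[P3]
t=27-32: P4@Q1 runs 5, rem=3, quantum used, demote→Q2. Q0=[] Q1=[] Q2=[P3,P4]
t=32-33: P3@Q2 runs 1, rem=0, completes. Q0=[] Q1=[] Q2=[P4]
t=33-36: P4@Q2 runs 3, rem=0, completes. Q0=[] Q1=[] Q2=[]

Answer: P1,P2,P3,P4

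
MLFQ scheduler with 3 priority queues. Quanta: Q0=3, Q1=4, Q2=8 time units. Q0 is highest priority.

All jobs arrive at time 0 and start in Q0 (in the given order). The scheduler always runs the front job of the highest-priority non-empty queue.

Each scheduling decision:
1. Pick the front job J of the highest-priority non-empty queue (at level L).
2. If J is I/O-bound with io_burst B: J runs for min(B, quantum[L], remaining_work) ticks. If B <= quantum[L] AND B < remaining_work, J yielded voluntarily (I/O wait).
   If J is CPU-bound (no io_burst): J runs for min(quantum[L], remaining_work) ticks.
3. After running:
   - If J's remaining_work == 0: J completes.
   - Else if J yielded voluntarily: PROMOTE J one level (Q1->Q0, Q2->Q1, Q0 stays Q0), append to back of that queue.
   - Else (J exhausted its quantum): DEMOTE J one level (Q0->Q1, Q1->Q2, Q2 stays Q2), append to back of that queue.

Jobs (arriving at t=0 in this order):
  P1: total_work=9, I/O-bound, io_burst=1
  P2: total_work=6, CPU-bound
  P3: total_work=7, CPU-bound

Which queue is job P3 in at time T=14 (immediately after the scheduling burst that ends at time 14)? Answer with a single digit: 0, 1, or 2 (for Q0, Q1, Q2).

Answer: 1

Derivation:
t=0-1: P1@Q0 runs 1, rem=8, I/O yield, promote→Q0. Q0=[P2,P3,P1] Q1=[] Q2=[]
t=1-4: P2@Q0 runs 3, rem=3, quantum used, demote→Q1. Q0=[P3,P1] Q1=[P2] Q2=[]
t=4-7: P3@Q0 runs 3, rem=4, quantum used, demote→Q1. Q0=[P1] Q1=[P2,P3] Q2=[]
t=7-8: P1@Q0 runs 1, rem=7, I/O yield, promote→Q0. Q0=[P1] Q1=[P2,P3] Q2=[]
t=8-9: P1@Q0 runs 1, rem=6, I/O yield, promote→Q0. Q0=[P1] Q1=[P2,P3] Q2=[]
t=9-10: P1@Q0 runs 1, rem=5, I/O yield, promote→Q0. Q0=[P1] Q1=[P2,P3] Q2=[]
t=10-11: P1@Q0 runs 1, rem=4, I/O yield, promote→Q0. Q0=[P1] Q1=[P2,P3] Q2=[]
t=11-12: P1@Q0 runs 1, rem=3, I/O yield, promote→Q0. Q0=[P1] Q1=[P2,P3] Q2=[]
t=12-13: P1@Q0 runs 1, rem=2, I/O yield, promote→Q0. Q0=[P1] Q1=[P2,P3] Q2=[]
t=13-14: P1@Q0 runs 1, rem=1, I/O yield, promote→Q0. Q0=[P1] Q1=[P2,P3] Q2=[]
t=14-15: P1@Q0 runs 1, rem=0, completes. Q0=[] Q1=[P2,P3] Q2=[]
t=15-18: P2@Q1 runs 3, rem=0, completes. Q0=[] Q1=[P3] Q2=[]
t=18-22: P3@Q1 runs 4, rem=0, completes. Q0=[] Q1=[] Q2=[]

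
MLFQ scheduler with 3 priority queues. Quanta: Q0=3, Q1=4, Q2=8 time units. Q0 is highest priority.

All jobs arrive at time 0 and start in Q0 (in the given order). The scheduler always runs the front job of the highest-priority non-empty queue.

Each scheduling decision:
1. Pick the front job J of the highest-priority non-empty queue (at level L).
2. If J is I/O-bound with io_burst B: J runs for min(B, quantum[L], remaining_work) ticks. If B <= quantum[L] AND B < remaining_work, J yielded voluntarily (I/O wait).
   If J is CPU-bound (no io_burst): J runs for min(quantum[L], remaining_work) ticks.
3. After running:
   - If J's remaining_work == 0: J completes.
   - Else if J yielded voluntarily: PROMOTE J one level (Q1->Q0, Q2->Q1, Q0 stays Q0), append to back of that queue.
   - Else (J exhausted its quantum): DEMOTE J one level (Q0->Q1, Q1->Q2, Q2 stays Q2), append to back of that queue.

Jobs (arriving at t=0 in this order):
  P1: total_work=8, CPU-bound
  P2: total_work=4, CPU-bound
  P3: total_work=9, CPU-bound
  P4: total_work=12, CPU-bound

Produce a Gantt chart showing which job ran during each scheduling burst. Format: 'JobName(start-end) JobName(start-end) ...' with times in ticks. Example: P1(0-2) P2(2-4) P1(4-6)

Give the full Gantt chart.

t=0-3: P1@Q0 runs 3, rem=5, quantum used, demote→Q1. Q0=[P2,P3,P4] Q1=[P1] Q2=[]
t=3-6: P2@Q0 runs 3, rem=1, quantum used, demote→Q1. Q0=[P3,P4] Q1=[P1,P2] Q2=[]
t=6-9: P3@Q0 runs 3, rem=6, quantum used, demote→Q1. Q0=[P4] Q1=[P1,P2,P3] Q2=[]
t=9-12: P4@Q0 runs 3, rem=9, quantum used, demote→Q1. Q0=[] Q1=[P1,P2,P3,P4] Q2=[]
t=12-16: P1@Q1 runs 4, rem=1, quantum used, demote→Q2. Q0=[] Q1=[P2,P3,P4] Q2=[P1]
t=16-17: P2@Q1 runs 1, rem=0, completes. Q0=[] Q1=[P3,P4] Q2=[P1]
t=17-21: P3@Q1 runs 4, rem=2, quantum used, demote→Q2. Q0=[] Q1=[P4] Q2=[P1,P3]
t=21-25: P4@Q1 runs 4, rem=5, quantum used, demote→Q2. Q0=[] Q1=[] Q2=[P1,P3,P4]
t=25-26: P1@Q2 runs 1, rem=0, completes. Q0=[] Q1=[] Q2=[P3,P4]
t=26-28: P3@Q2 runs 2, rem=0, completes. Q0=[] Q1=[] Q2=[P4]
t=28-33: P4@Q2 runs 5, rem=0, completes. Q0=[] Q1=[] Q2=[]

Answer: P1(0-3) P2(3-6) P3(6-9) P4(9-12) P1(12-16) P2(16-17) P3(17-21) P4(21-25) P1(25-26) P3(26-28) P4(28-33)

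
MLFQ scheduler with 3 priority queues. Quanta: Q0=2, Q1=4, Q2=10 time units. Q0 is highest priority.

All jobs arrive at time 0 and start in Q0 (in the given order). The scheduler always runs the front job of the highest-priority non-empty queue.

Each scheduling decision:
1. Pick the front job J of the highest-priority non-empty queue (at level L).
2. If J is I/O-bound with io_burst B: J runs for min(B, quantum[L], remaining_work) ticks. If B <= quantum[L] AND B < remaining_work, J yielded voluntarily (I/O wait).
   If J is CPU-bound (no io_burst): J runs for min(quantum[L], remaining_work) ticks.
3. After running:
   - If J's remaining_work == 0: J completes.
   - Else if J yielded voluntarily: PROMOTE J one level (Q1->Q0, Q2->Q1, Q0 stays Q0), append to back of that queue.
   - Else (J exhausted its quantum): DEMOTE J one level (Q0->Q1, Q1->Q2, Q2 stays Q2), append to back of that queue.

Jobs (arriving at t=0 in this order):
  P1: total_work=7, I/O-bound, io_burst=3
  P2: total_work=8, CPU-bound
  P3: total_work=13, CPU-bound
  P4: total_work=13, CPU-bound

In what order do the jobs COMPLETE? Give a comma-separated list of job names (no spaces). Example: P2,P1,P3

t=0-2: P1@Q0 runs 2, rem=5, quantum used, demote→Q1. Q0=[P2,P3,P4] Q1=[P1] Q2=[]
t=2-4: P2@Q0 runs 2, rem=6, quantum used, demote→Q1. Q0=[P3,P4] Q1=[P1,P2] Q2=[]
t=4-6: P3@Q0 runs 2, rem=11, quantum used, demote→Q1. Q0=[P4] Q1=[P1,P2,P3] Q2=[]
t=6-8: P4@Q0 runs 2, rem=11, quantum used, demote→Q1. Q0=[] Q1=[P1,P2,P3,P4] Q2=[]
t=8-11: P1@Q1 runs 3, rem=2, I/O yield, promote→Q0. Q0=[P1] Q1=[P2,P3,P4] Q2=[]
t=11-13: P1@Q0 runs 2, rem=0, completes. Q0=[] Q1=[P2,P3,P4] Q2=[]
t=13-17: P2@Q1 runs 4, rem=2, quantum used, demote→Q2. Q0=[] Q1=[P3,P4] Q2=[P2]
t=17-21: P3@Q1 runs 4, rem=7, quantum used, demote→Q2. Q0=[] Q1=[P4] Q2=[P2,P3]
t=21-25: P4@Q1 runs 4, rem=7, quantum used, demote→Q2. Q0=[] Q1=[] Q2=[P2,P3,P4]
t=25-27: P2@Q2 runs 2, rem=0, completes. Q0=[] Q1=[] Q2=[P3,P4]
t=27-34: P3@Q2 runs 7, rem=0, completes. Q0=[] Q1=[] Q2=[P4]
t=34-41: P4@Q2 runs 7, rem=0, completes. Q0=[] Q1=[] Q2=[]

Answer: P1,P2,P3,P4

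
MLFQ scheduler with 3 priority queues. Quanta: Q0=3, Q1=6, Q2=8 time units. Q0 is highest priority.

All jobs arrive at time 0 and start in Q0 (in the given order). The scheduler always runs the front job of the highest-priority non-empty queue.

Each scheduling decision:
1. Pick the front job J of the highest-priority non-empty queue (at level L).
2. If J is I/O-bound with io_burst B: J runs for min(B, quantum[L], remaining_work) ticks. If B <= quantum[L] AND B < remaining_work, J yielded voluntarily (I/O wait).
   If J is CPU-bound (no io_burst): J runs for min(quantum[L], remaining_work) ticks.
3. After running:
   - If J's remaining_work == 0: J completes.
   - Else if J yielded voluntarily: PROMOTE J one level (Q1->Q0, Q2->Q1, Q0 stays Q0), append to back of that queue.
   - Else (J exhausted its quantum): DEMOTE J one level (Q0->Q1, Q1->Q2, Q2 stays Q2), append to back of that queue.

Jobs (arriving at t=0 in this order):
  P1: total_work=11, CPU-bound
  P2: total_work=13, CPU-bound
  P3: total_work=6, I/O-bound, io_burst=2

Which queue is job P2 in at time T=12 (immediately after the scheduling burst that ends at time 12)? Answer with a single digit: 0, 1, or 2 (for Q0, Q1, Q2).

Answer: 1

Derivation:
t=0-3: P1@Q0 runs 3, rem=8, quantum used, demote→Q1. Q0=[P2,P3] Q1=[P1] Q2=[]
t=3-6: P2@Q0 runs 3, rem=10, quantum used, demote→Q1. Q0=[P3] Q1=[P1,P2] Q2=[]
t=6-8: P3@Q0 runs 2, rem=4, I/O yield, promote→Q0. Q0=[P3] Q1=[P1,P2] Q2=[]
t=8-10: P3@Q0 runs 2, rem=2, I/O yield, promote→Q0. Q0=[P3] Q1=[P1,P2] Q2=[]
t=10-12: P3@Q0 runs 2, rem=0, completes. Q0=[] Q1=[P1,P2] Q2=[]
t=12-18: P1@Q1 runs 6, rem=2, quantum used, demote→Q2. Q0=[] Q1=[P2] Q2=[P1]
t=18-24: P2@Q1 runs 6, rem=4, quantum used, demote→Q2. Q0=[] Q1=[] Q2=[P1,P2]
t=24-26: P1@Q2 runs 2, rem=0, completes. Q0=[] Q1=[] Q2=[P2]
t=26-30: P2@Q2 runs 4, rem=0, completes. Q0=[] Q1=[] Q2=[]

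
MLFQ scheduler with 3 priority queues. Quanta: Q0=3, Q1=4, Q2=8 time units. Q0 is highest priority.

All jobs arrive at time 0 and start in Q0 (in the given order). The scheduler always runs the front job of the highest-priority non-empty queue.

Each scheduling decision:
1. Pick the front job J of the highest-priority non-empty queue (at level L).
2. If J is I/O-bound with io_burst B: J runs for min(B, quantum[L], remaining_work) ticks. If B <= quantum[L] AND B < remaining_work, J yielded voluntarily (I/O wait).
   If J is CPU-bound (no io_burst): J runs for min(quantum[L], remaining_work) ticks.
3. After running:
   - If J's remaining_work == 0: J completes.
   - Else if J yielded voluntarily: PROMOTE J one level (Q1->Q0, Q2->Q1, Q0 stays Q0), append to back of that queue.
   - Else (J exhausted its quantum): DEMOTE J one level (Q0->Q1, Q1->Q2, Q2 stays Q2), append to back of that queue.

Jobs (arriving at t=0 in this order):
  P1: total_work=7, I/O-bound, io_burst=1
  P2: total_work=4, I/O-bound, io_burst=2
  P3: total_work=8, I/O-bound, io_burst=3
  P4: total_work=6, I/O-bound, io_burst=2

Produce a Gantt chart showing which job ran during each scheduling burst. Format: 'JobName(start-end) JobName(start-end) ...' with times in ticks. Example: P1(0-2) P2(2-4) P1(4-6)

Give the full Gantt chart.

Answer: P1(0-1) P2(1-3) P3(3-6) P4(6-8) P1(8-9) P2(9-11) P3(11-14) P4(14-16) P1(16-17) P3(17-19) P4(19-21) P1(21-22) P1(22-23) P1(23-24) P1(24-25)

Derivation:
t=0-1: P1@Q0 runs 1, rem=6, I/O yield, promote→Q0. Q0=[P2,P3,P4,P1] Q1=[] Q2=[]
t=1-3: P2@Q0 runs 2, rem=2, I/O yield, promote→Q0. Q0=[P3,P4,P1,P2] Q1=[] Q2=[]
t=3-6: P3@Q0 runs 3, rem=5, I/O yield, promote→Q0. Q0=[P4,P1,P2,P3] Q1=[] Q2=[]
t=6-8: P4@Q0 runs 2, rem=4, I/O yield, promote→Q0. Q0=[P1,P2,P3,P4] Q1=[] Q2=[]
t=8-9: P1@Q0 runs 1, rem=5, I/O yield, promote→Q0. Q0=[P2,P3,P4,P1] Q1=[] Q2=[]
t=9-11: P2@Q0 runs 2, rem=0, completes. Q0=[P3,P4,P1] Q1=[] Q2=[]
t=11-14: P3@Q0 runs 3, rem=2, I/O yield, promote→Q0. Q0=[P4,P1,P3] Q1=[] Q2=[]
t=14-16: P4@Q0 runs 2, rem=2, I/O yield, promote→Q0. Q0=[P1,P3,P4] Q1=[] Q2=[]
t=16-17: P1@Q0 runs 1, rem=4, I/O yield, promote→Q0. Q0=[P3,P4,P1] Q1=[] Q2=[]
t=17-19: P3@Q0 runs 2, rem=0, completes. Q0=[P4,P1] Q1=[] Q2=[]
t=19-21: P4@Q0 runs 2, rem=0, completes. Q0=[P1] Q1=[] Q2=[]
t=21-22: P1@Q0 runs 1, rem=3, I/O yield, promote→Q0. Q0=[P1] Q1=[] Q2=[]
t=22-23: P1@Q0 runs 1, rem=2, I/O yield, promote→Q0. Q0=[P1] Q1=[] Q2=[]
t=23-24: P1@Q0 runs 1, rem=1, I/O yield, promote→Q0. Q0=[P1] Q1=[] Q2=[]
t=24-25: P1@Q0 runs 1, rem=0, completes. Q0=[] Q1=[] Q2=[]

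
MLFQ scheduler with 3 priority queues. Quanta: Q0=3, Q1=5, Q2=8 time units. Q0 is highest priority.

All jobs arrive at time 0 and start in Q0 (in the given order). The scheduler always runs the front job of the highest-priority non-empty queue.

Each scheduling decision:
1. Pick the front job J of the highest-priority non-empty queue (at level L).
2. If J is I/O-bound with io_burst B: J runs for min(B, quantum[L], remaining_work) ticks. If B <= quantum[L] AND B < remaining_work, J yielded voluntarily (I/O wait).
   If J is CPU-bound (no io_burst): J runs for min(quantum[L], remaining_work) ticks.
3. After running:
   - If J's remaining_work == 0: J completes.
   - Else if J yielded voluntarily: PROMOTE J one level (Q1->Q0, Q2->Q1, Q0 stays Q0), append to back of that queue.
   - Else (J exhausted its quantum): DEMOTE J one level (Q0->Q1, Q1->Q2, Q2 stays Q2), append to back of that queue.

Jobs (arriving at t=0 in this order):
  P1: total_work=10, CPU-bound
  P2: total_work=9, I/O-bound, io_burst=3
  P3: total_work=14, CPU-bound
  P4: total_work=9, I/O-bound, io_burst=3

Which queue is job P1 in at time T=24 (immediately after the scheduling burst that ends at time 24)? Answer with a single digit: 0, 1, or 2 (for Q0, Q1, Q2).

Answer: 1

Derivation:
t=0-3: P1@Q0 runs 3, rem=7, quantum used, demote→Q1. Q0=[P2,P3,P4] Q1=[P1] Q2=[]
t=3-6: P2@Q0 runs 3, rem=6, I/O yield, promote→Q0. Q0=[P3,P4,P2] Q1=[P1] Q2=[]
t=6-9: P3@Q0 runs 3, rem=11, quantum used, demote→Q1. Q0=[P4,P2] Q1=[P1,P3] Q2=[]
t=9-12: P4@Q0 runs 3, rem=6, I/O yield, promote→Q0. Q0=[P2,P4] Q1=[P1,P3] Q2=[]
t=12-15: P2@Q0 runs 3, rem=3, I/O yield, promote→Q0. Q0=[P4,P2] Q1=[P1,P3] Q2=[]
t=15-18: P4@Q0 runs 3, rem=3, I/O yield, promote→Q0. Q0=[P2,P4] Q1=[P1,P3] Q2=[]
t=18-21: P2@Q0 runs 3, rem=0, completes. Q0=[P4] Q1=[P1,P3] Q2=[]
t=21-24: P4@Q0 runs 3, rem=0, completes. Q0=[] Q1=[P1,P3] Q2=[]
t=24-29: P1@Q1 runs 5, rem=2, quantum used, demote→Q2. Q0=[] Q1=[P3] Q2=[P1]
t=29-34: P3@Q1 runs 5, rem=6, quantum used, demote→Q2. Q0=[] Q1=[] Q2=[P1,P3]
t=34-36: P1@Q2 runs 2, rem=0, completes. Q0=[] Q1=[] Q2=[P3]
t=36-42: P3@Q2 runs 6, rem=0, completes. Q0=[] Q1=[] Q2=[]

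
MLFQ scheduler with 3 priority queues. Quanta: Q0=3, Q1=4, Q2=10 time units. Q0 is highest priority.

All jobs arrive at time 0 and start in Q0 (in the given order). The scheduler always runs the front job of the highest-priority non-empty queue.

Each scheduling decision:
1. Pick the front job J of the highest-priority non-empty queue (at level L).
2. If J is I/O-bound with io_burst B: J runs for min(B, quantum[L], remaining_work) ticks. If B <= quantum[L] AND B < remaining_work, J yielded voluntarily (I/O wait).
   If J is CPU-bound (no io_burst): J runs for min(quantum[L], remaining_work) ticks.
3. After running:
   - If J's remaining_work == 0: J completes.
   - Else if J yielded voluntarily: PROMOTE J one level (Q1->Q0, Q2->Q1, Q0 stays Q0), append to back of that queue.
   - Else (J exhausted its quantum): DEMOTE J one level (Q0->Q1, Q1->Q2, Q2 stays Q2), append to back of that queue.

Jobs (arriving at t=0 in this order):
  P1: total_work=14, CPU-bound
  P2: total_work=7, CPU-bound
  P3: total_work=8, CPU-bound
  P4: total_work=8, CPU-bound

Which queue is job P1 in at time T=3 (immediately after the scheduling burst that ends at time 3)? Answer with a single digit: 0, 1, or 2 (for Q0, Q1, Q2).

t=0-3: P1@Q0 runs 3, rem=11, quantum used, demote→Q1. Q0=[P2,P3,P4] Q1=[P1] Q2=[]
t=3-6: P2@Q0 runs 3, rem=4, quantum used, demote→Q1. Q0=[P3,P4] Q1=[P1,P2] Q2=[]
t=6-9: P3@Q0 runs 3, rem=5, quantum used, demote→Q1. Q0=[P4] Q1=[P1,P2,P3] Q2=[]
t=9-12: P4@Q0 runs 3, rem=5, quantum used, demote→Q1. Q0=[] Q1=[P1,P2,P3,P4] Q2=[]
t=12-16: P1@Q1 runs 4, rem=7, quantum used, demote→Q2. Q0=[] Q1=[P2,P3,P4] Q2=[P1]
t=16-20: P2@Q1 runs 4, rem=0, completes. Q0=[] Q1=[P3,P4] Q2=[P1]
t=20-24: P3@Q1 runs 4, rem=1, quantum used, demote→Q2. Q0=[] Q1=[P4] Q2=[P1,P3]
t=24-28: P4@Q1 runs 4, rem=1, quantum used, demote→Q2. Q0=[] Q1=[] Q2=[P1,P3,P4]
t=28-35: P1@Q2 runs 7, rem=0, completes. Q0=[] Q1=[] Q2=[P3,P4]
t=35-36: P3@Q2 runs 1, rem=0, completes. Q0=[] Q1=[] Q2=[P4]
t=36-37: P4@Q2 runs 1, rem=0, completes. Q0=[] Q1=[] Q2=[]

Answer: 1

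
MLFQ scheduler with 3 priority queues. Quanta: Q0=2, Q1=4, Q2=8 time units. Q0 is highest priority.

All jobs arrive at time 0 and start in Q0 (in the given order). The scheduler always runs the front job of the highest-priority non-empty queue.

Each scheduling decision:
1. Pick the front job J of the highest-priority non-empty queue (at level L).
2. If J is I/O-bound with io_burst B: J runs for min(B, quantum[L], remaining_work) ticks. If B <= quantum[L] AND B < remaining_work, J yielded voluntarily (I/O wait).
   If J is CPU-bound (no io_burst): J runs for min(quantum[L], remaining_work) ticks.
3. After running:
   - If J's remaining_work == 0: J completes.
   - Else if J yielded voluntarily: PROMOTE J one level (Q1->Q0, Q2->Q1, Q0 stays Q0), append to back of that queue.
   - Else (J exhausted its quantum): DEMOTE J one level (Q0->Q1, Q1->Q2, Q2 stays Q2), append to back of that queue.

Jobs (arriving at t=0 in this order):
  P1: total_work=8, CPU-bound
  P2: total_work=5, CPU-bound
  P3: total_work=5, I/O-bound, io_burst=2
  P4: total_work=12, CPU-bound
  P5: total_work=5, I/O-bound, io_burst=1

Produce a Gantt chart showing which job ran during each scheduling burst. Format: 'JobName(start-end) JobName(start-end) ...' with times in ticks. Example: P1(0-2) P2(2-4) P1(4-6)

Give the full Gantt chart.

Answer: P1(0-2) P2(2-4) P3(4-6) P4(6-8) P5(8-9) P3(9-11) P5(11-12) P3(12-13) P5(13-14) P5(14-15) P5(15-16) P1(16-20) P2(20-23) P4(23-27) P1(27-29) P4(29-35)

Derivation:
t=0-2: P1@Q0 runs 2, rem=6, quantum used, demote→Q1. Q0=[P2,P3,P4,P5] Q1=[P1] Q2=[]
t=2-4: P2@Q0 runs 2, rem=3, quantum used, demote→Q1. Q0=[P3,P4,P5] Q1=[P1,P2] Q2=[]
t=4-6: P3@Q0 runs 2, rem=3, I/O yield, promote→Q0. Q0=[P4,P5,P3] Q1=[P1,P2] Q2=[]
t=6-8: P4@Q0 runs 2, rem=10, quantum used, demote→Q1. Q0=[P5,P3] Q1=[P1,P2,P4] Q2=[]
t=8-9: P5@Q0 runs 1, rem=4, I/O yield, promote→Q0. Q0=[P3,P5] Q1=[P1,P2,P4] Q2=[]
t=9-11: P3@Q0 runs 2, rem=1, I/O yield, promote→Q0. Q0=[P5,P3] Q1=[P1,P2,P4] Q2=[]
t=11-12: P5@Q0 runs 1, rem=3, I/O yield, promote→Q0. Q0=[P3,P5] Q1=[P1,P2,P4] Q2=[]
t=12-13: P3@Q0 runs 1, rem=0, completes. Q0=[P5] Q1=[P1,P2,P4] Q2=[]
t=13-14: P5@Q0 runs 1, rem=2, I/O yield, promote→Q0. Q0=[P5] Q1=[P1,P2,P4] Q2=[]
t=14-15: P5@Q0 runs 1, rem=1, I/O yield, promote→Q0. Q0=[P5] Q1=[P1,P2,P4] Q2=[]
t=15-16: P5@Q0 runs 1, rem=0, completes. Q0=[] Q1=[P1,P2,P4] Q2=[]
t=16-20: P1@Q1 runs 4, rem=2, quantum used, demote→Q2. Q0=[] Q1=[P2,P4] Q2=[P1]
t=20-23: P2@Q1 runs 3, rem=0, completes. Q0=[] Q1=[P4] Q2=[P1]
t=23-27: P4@Q1 runs 4, rem=6, quantum used, demote→Q2. Q0=[] Q1=[] Q2=[P1,P4]
t=27-29: P1@Q2 runs 2, rem=0, completes. Q0=[] Q1=[] Q2=[P4]
t=29-35: P4@Q2 runs 6, rem=0, completes. Q0=[] Q1=[] Q2=[]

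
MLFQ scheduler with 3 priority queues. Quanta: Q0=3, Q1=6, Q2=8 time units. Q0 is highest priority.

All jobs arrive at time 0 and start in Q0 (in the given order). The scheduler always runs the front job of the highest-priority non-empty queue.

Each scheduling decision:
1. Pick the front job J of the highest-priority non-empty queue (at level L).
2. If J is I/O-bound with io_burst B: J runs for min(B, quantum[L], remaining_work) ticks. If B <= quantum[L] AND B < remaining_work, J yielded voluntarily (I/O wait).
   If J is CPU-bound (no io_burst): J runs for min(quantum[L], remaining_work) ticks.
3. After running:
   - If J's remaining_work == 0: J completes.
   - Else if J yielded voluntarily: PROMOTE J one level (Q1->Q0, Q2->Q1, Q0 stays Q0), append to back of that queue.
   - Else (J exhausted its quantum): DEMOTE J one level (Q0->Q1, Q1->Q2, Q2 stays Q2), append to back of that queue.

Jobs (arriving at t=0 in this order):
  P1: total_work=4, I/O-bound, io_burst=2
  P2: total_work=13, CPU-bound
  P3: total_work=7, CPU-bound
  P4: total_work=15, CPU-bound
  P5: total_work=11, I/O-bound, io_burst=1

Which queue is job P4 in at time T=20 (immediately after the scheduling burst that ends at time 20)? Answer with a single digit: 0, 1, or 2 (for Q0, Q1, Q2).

Answer: 1

Derivation:
t=0-2: P1@Q0 runs 2, rem=2, I/O yield, promote→Q0. Q0=[P2,P3,P4,P5,P1] Q1=[] Q2=[]
t=2-5: P2@Q0 runs 3, rem=10, quantum used, demote→Q1. Q0=[P3,P4,P5,P1] Q1=[P2] Q2=[]
t=5-8: P3@Q0 runs 3, rem=4, quantum used, demote→Q1. Q0=[P4,P5,P1] Q1=[P2,P3] Q2=[]
t=8-11: P4@Q0 runs 3, rem=12, quantum used, demote→Q1. Q0=[P5,P1] Q1=[P2,P3,P4] Q2=[]
t=11-12: P5@Q0 runs 1, rem=10, I/O yield, promote→Q0. Q0=[P1,P5] Q1=[P2,P3,P4] Q2=[]
t=12-14: P1@Q0 runs 2, rem=0, completes. Q0=[P5] Q1=[P2,P3,P4] Q2=[]
t=14-15: P5@Q0 runs 1, rem=9, I/O yield, promote→Q0. Q0=[P5] Q1=[P2,P3,P4] Q2=[]
t=15-16: P5@Q0 runs 1, rem=8, I/O yield, promote→Q0. Q0=[P5] Q1=[P2,P3,P4] Q2=[]
t=16-17: P5@Q0 runs 1, rem=7, I/O yield, promote→Q0. Q0=[P5] Q1=[P2,P3,P4] Q2=[]
t=17-18: P5@Q0 runs 1, rem=6, I/O yield, promote→Q0. Q0=[P5] Q1=[P2,P3,P4] Q2=[]
t=18-19: P5@Q0 runs 1, rem=5, I/O yield, promote→Q0. Q0=[P5] Q1=[P2,P3,P4] Q2=[]
t=19-20: P5@Q0 runs 1, rem=4, I/O yield, promote→Q0. Q0=[P5] Q1=[P2,P3,P4] Q2=[]
t=20-21: P5@Q0 runs 1, rem=3, I/O yield, promote→Q0. Q0=[P5] Q1=[P2,P3,P4] Q2=[]
t=21-22: P5@Q0 runs 1, rem=2, I/O yield, promote→Q0. Q0=[P5] Q1=[P2,P3,P4] Q2=[]
t=22-23: P5@Q0 runs 1, rem=1, I/O yield, promote→Q0. Q0=[P5] Q1=[P2,P3,P4] Q2=[]
t=23-24: P5@Q0 runs 1, rem=0, completes. Q0=[] Q1=[P2,P3,P4] Q2=[]
t=24-30: P2@Q1 runs 6, rem=4, quantum used, demote→Q2. Q0=[] Q1=[P3,P4] Q2=[P2]
t=30-34: P3@Q1 runs 4, rem=0, completes. Q0=[] Q1=[P4] Q2=[P2]
t=34-40: P4@Q1 runs 6, rem=6, quantum used, demote→Q2. Q0=[] Q1=[] Q2=[P2,P4]
t=40-44: P2@Q2 runs 4, rem=0, completes. Q0=[] Q1=[] Q2=[P4]
t=44-50: P4@Q2 runs 6, rem=0, completes. Q0=[] Q1=[] Q2=[]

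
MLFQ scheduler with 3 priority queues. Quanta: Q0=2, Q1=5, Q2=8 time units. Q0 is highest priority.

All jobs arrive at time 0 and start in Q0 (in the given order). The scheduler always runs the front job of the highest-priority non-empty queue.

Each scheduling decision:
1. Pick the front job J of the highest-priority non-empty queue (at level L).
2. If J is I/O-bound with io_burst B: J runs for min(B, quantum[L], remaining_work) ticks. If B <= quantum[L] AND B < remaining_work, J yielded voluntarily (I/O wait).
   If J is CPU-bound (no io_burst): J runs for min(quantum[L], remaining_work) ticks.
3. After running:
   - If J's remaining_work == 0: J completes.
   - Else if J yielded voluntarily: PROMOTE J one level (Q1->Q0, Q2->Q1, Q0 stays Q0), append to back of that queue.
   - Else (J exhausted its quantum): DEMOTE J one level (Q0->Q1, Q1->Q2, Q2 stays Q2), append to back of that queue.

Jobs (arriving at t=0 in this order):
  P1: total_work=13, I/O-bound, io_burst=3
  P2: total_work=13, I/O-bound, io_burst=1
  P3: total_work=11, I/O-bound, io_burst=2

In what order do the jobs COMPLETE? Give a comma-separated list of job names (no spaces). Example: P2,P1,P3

t=0-2: P1@Q0 runs 2, rem=11, quantum used, demote→Q1. Q0=[P2,P3] Q1=[P1] Q2=[]
t=2-3: P2@Q0 runs 1, rem=12, I/O yield, promote→Q0. Q0=[P3,P2] Q1=[P1] Q2=[]
t=3-5: P3@Q0 runs 2, rem=9, I/O yield, promote→Q0. Q0=[P2,P3] Q1=[P1] Q2=[]
t=5-6: P2@Q0 runs 1, rem=11, I/O yield, promote→Q0. Q0=[P3,P2] Q1=[P1] Q2=[]
t=6-8: P3@Q0 runs 2, rem=7, I/O yield, promote→Q0. Q0=[P2,P3] Q1=[P1] Q2=[]
t=8-9: P2@Q0 runs 1, rem=10, I/O yield, promote→Q0. Q0=[P3,P2] Q1=[P1] Q2=[]
t=9-11: P3@Q0 runs 2, rem=5, I/O yield, promote→Q0. Q0=[P2,P3] Q1=[P1] Q2=[]
t=11-12: P2@Q0 runs 1, rem=9, I/O yield, promote→Q0. Q0=[P3,P2] Q1=[P1] Q2=[]
t=12-14: P3@Q0 runs 2, rem=3, I/O yield, promote→Q0. Q0=[P2,P3] Q1=[P1] Q2=[]
t=14-15: P2@Q0 runs 1, rem=8, I/O yield, promote→Q0. Q0=[P3,P2] Q1=[P1] Q2=[]
t=15-17: P3@Q0 runs 2, rem=1, I/O yield, promote→Q0. Q0=[P2,P3] Q1=[P1] Q2=[]
t=17-18: P2@Q0 runs 1, rem=7, I/O yield, promote→Q0. Q0=[P3,P2] Q1=[P1] Q2=[]
t=18-19: P3@Q0 runs 1, rem=0, completes. Q0=[P2] Q1=[P1] Q2=[]
t=19-20: P2@Q0 runs 1, rem=6, I/O yield, promote→Q0. Q0=[P2] Q1=[P1] Q2=[]
t=20-21: P2@Q0 runs 1, rem=5, I/O yield, promote→Q0. Q0=[P2] Q1=[P1] Q2=[]
t=21-22: P2@Q0 runs 1, rem=4, I/O yield, promote→Q0. Q0=[P2] Q1=[P1] Q2=[]
t=22-23: P2@Q0 runs 1, rem=3, I/O yield, promote→Q0. Q0=[P2] Q1=[P1] Q2=[]
t=23-24: P2@Q0 runs 1, rem=2, I/O yield, promote→Q0. Q0=[P2] Q1=[P1] Q2=[]
t=24-25: P2@Q0 runs 1, rem=1, I/O yield, promote→Q0. Q0=[P2] Q1=[P1] Q2=[]
t=25-26: P2@Q0 runs 1, rem=0, completes. Q0=[] Q1=[P1] Q2=[]
t=26-29: P1@Q1 runs 3, rem=8, I/O yield, promote→Q0. Q0=[P1] Q1=[] Q2=[]
t=29-31: P1@Q0 runs 2, rem=6, quantum used, demote→Q1. Q0=[] Q1=[P1] Q2=[]
t=31-34: P1@Q1 runs 3, rem=3, I/O yield, promote→Q0. Q0=[P1] Q1=[] Q2=[]
t=34-36: P1@Q0 runs 2, rem=1, quantum used, demote→Q1. Q0=[] Q1=[P1] Q2=[]
t=36-37: P1@Q1 runs 1, rem=0, completes. Q0=[] Q1=[] Q2=[]

Answer: P3,P2,P1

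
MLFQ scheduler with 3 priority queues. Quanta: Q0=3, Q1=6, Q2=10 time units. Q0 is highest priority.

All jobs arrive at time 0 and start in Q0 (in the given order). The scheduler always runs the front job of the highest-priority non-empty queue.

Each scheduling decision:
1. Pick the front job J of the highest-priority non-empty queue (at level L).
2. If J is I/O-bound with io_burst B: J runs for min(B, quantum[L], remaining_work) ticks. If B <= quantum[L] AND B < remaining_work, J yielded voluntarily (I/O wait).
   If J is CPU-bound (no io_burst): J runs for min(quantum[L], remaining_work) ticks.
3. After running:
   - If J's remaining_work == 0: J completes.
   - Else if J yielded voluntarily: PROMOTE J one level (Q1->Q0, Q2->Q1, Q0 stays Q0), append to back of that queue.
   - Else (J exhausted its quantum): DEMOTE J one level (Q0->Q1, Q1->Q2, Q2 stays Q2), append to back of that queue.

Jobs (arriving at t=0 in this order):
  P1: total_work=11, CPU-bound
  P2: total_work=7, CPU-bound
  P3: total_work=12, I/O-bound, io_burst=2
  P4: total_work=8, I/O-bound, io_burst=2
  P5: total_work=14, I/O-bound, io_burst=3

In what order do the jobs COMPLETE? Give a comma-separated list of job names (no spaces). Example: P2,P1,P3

t=0-3: P1@Q0 runs 3, rem=8, quantum used, demote→Q1. Q0=[P2,P3,P4,P5] Q1=[P1] Q2=[]
t=3-6: P2@Q0 runs 3, rem=4, quantum used, demote→Q1. Q0=[P3,P4,P5] Q1=[P1,P2] Q2=[]
t=6-8: P3@Q0 runs 2, rem=10, I/O yield, promote→Q0. Q0=[P4,P5,P3] Q1=[P1,P2] Q2=[]
t=8-10: P4@Q0 runs 2, rem=6, I/O yield, promote→Q0. Q0=[P5,P3,P4] Q1=[P1,P2] Q2=[]
t=10-13: P5@Q0 runs 3, rem=11, I/O yield, promote→Q0. Q0=[P3,P4,P5] Q1=[P1,P2] Q2=[]
t=13-15: P3@Q0 runs 2, rem=8, I/O yield, promote→Q0. Q0=[P4,P5,P3] Q1=[P1,P2] Q2=[]
t=15-17: P4@Q0 runs 2, rem=4, I/O yield, promote→Q0. Q0=[P5,P3,P4] Q1=[P1,P2] Q2=[]
t=17-20: P5@Q0 runs 3, rem=8, I/O yield, promote→Q0. Q0=[P3,P4,P5] Q1=[P1,P2] Q2=[]
t=20-22: P3@Q0 runs 2, rem=6, I/O yield, promote→Q0. Q0=[P4,P5,P3] Q1=[P1,P2] Q2=[]
t=22-24: P4@Q0 runs 2, rem=2, I/O yield, promote→Q0. Q0=[P5,P3,P4] Q1=[P1,P2] Q2=[]
t=24-27: P5@Q0 runs 3, rem=5, I/O yield, promote→Q0. Q0=[P3,P4,P5] Q1=[P1,P2] Q2=[]
t=27-29: P3@Q0 runs 2, rem=4, I/O yield, promote→Q0. Q0=[P4,P5,P3] Q1=[P1,P2] Q2=[]
t=29-31: P4@Q0 runs 2, rem=0, completes. Q0=[P5,P3] Q1=[P1,P2] Q2=[]
t=31-34: P5@Q0 runs 3, rem=2, I/O yield, promote→Q0. Q0=[P3,P5] Q1=[P1,P2] Q2=[]
t=34-36: P3@Q0 runs 2, rem=2, I/O yield, promote→Q0. Q0=[P5,P3] Q1=[P1,P2] Q2=[]
t=36-38: P5@Q0 runs 2, rem=0, completes. Q0=[P3] Q1=[P1,P2] Q2=[]
t=38-40: P3@Q0 runs 2, rem=0, completes. Q0=[] Q1=[P1,P2] Q2=[]
t=40-46: P1@Q1 runs 6, rem=2, quantum used, demote→Q2. Q0=[] Q1=[P2] Q2=[P1]
t=46-50: P2@Q1 runs 4, rem=0, completes. Q0=[] Q1=[] Q2=[P1]
t=50-52: P1@Q2 runs 2, rem=0, completes. Q0=[] Q1=[] Q2=[]

Answer: P4,P5,P3,P2,P1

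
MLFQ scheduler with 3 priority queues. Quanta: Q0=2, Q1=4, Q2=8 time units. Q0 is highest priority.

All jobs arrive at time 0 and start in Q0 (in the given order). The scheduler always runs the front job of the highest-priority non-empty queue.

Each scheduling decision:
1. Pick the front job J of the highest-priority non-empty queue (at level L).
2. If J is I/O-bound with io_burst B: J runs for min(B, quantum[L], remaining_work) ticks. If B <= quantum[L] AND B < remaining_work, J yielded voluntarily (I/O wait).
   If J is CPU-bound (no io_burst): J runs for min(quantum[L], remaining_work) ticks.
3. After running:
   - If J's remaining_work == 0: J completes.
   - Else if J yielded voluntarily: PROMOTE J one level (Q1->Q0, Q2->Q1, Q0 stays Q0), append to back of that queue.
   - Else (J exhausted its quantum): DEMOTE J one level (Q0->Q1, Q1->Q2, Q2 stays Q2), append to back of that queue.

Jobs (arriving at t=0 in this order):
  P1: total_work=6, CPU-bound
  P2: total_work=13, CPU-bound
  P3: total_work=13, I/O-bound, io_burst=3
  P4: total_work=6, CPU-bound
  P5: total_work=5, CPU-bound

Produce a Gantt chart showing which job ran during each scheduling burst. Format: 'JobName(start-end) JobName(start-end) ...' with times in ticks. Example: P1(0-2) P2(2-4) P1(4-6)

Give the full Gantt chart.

Answer: P1(0-2) P2(2-4) P3(4-6) P4(6-8) P5(8-10) P1(10-14) P2(14-18) P3(18-21) P3(21-23) P4(23-27) P5(27-30) P3(30-33) P3(33-35) P3(35-36) P2(36-43)

Derivation:
t=0-2: P1@Q0 runs 2, rem=4, quantum used, demote→Q1. Q0=[P2,P3,P4,P5] Q1=[P1] Q2=[]
t=2-4: P2@Q0 runs 2, rem=11, quantum used, demote→Q1. Q0=[P3,P4,P5] Q1=[P1,P2] Q2=[]
t=4-6: P3@Q0 runs 2, rem=11, quantum used, demote→Q1. Q0=[P4,P5] Q1=[P1,P2,P3] Q2=[]
t=6-8: P4@Q0 runs 2, rem=4, quantum used, demote→Q1. Q0=[P5] Q1=[P1,P2,P3,P4] Q2=[]
t=8-10: P5@Q0 runs 2, rem=3, quantum used, demote→Q1. Q0=[] Q1=[P1,P2,P3,P4,P5] Q2=[]
t=10-14: P1@Q1 runs 4, rem=0, completes. Q0=[] Q1=[P2,P3,P4,P5] Q2=[]
t=14-18: P2@Q1 runs 4, rem=7, quantum used, demote→Q2. Q0=[] Q1=[P3,P4,P5] Q2=[P2]
t=18-21: P3@Q1 runs 3, rem=8, I/O yield, promote→Q0. Q0=[P3] Q1=[P4,P5] Q2=[P2]
t=21-23: P3@Q0 runs 2, rem=6, quantum used, demote→Q1. Q0=[] Q1=[P4,P5,P3] Q2=[P2]
t=23-27: P4@Q1 runs 4, rem=0, completes. Q0=[] Q1=[P5,P3] Q2=[P2]
t=27-30: P5@Q1 runs 3, rem=0, completes. Q0=[] Q1=[P3] Q2=[P2]
t=30-33: P3@Q1 runs 3, rem=3, I/O yield, promote→Q0. Q0=[P3] Q1=[] Q2=[P2]
t=33-35: P3@Q0 runs 2, rem=1, quantum used, demote→Q1. Q0=[] Q1=[P3] Q2=[P2]
t=35-36: P3@Q1 runs 1, rem=0, completes. Q0=[] Q1=[] Q2=[P2]
t=36-43: P2@Q2 runs 7, rem=0, completes. Q0=[] Q1=[] Q2=[]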